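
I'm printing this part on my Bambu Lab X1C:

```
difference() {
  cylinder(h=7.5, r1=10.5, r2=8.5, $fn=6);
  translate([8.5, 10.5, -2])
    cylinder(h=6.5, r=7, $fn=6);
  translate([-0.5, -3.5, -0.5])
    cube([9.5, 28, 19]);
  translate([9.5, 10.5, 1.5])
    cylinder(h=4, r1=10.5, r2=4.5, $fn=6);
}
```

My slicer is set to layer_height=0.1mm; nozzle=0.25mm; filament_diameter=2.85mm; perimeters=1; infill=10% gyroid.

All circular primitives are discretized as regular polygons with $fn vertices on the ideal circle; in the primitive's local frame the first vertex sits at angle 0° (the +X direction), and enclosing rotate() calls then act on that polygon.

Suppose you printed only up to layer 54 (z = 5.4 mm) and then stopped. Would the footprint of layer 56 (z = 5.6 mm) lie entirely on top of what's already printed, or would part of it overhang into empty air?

Compare the two slices. At z = 5.4: the cone (r1=10.5→r2=8.5) has section circumradius 9.060 here — a regular 6-gon (area = (6/2)·9.060²·sin(360°/6) = 213.26 mm²); the cylinder at (8.5, 10.5) is absent (z outside [-2, 4.5]); the 9.5×28 cube at (-0.5, -3.5) contributes its full rectangle (area 266.00 mm²); the cone at (9.5, 10.5) (r1=10.5→r2=4.5) has section circumradius 4.650 here — a regular 6-gon (area = (6/2)·4.650²·sin(360°/6) = 56.18 mm²); After the difference (first − rest): starting from the cone (213.26 mm²), the 9.5×28 cube at (-0.5, -3.5) partially overlaps it — only the 87.16 mm² overlap (of its 266.00 mm²) is removed, clipping the outline; the cone at (9.5, 10.5) misses the remaining region (no effect) — area = 126.10 mm². At z = 5.6: the cone contributes a regular 6-gon of circumradius 9.007 (interpolated between r1=10.5 and r2=8.5 at t=0.747) (area = (6/2)·9.007²·sin(360°/6) = 210.76 mm²); the cylinder at (8.5, 10.5) is absent (z outside [-2, 4.5]); the 9.5×28 cube at (-0.5, -3.5) contributes its full rectangle (area 266.00 mm²); the cone at (9.5, 10.5) does not reach this height (z outside [1.5, 5.5]); After the difference (first − rest): starting from the cone (210.76 mm²), the 9.5×28 cube at (-0.5, -3.5) partially overlaps it — only the 86.33 mm² overlap (of its 266.00 mm²) is removed, clipping the outline — area = 124.43 mm². Checking containment: the cross-section at z = 5.6 is a subset of the cross-section at z = 5.4.

entirely on top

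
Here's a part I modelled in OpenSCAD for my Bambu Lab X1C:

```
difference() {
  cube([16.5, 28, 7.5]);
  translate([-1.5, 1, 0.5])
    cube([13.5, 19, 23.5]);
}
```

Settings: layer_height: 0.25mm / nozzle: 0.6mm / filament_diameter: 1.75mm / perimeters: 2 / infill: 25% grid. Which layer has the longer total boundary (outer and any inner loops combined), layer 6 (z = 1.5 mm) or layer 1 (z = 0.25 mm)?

Layer 6 (z = 1.5): the cube (footprint 16.5×28) is included at this height (perimeter 89.00 mm); the cube at (-1.5, 1) is present — its section is the full 13.5×19 rectangle (perimeter 65.00 mm); After the difference (first − rest): starting from the 16.5×28 cube, the 13.5×19 cube at (-1.5, 1) partially overlaps it — only the 228.00 mm² overlap (of its 256.50 mm²) is removed, clipping the outline — boundary = 113.00 mm. So its perimeter = 113.00 mm. Layer 1 (z = 0.25): the cube is present — its section is the full 16.5×28 rectangle (perimeter 89.00 mm); the cube at (-1.5, 1) is absent (z outside [0.5, 24]); After the difference (first − rest): none of the subtracted shapes is present at this height, so the 16.5×28 cube is unchanged — boundary = 89.00 mm. So its perimeter = 89.00 mm. Layer 6 is larger (113.00 vs 89.00 mm).

layer 6 (z = 1.5 mm)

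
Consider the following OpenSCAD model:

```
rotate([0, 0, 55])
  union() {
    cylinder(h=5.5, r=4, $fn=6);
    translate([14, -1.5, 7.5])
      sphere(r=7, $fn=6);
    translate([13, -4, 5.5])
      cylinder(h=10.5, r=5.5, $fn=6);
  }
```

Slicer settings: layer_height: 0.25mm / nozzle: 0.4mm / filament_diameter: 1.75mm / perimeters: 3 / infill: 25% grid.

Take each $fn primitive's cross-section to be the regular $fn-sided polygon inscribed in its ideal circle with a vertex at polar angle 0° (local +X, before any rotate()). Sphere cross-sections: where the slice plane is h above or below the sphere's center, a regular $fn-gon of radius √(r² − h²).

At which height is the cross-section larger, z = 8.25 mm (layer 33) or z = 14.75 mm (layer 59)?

Layer 33 (z = 8.25): the cylinder does not reach this height (z outside [0, 5.5]); the r=7 sphere at (14, -1.5) slices to a regular 6-gon of circumradius 6.960 (√(r²−h²) with h=0.75 from center) (area = (6/2)·6.960²·sin(360°/6) = 125.84 mm²); the r=5.5 cylinder at (13, -4) gives a regular 6-gon of circumradius 5.5 (constant along its height) (area = (6/2)·5.500²·sin(360°/6) = 78.59 mm²); Merging all regions: the regions partially overlap — summed areas 204.44 mm² minus the doubly-counted overlap 67.02 mm² gives 137.41 mm² — area = 137.41 mm²; (whole slice rotated 55° about Z — lengths, areas and connectivity unchanged). So its area = 137.41 mm². Layer 59 (z = 14.75): the cylinder is not intersected at this z (z outside [0, 5.5]); the sphere at (14, -1.5) is not intersected at this z (|z−center|=7.250 > r=7); the cylinder at (13, -4): section is a regular 6-gon, circumradius r=5.5 (area = (6/2)·5.500²·sin(360°/6) = 78.59 mm²); Merging all regions: only the r=5.5 cylinder at (13, -4) is present, so the union is just that shape — area = 78.59 mm²; (rotated 55° about Z; rotation is an isometry so areas/perimeters/island counts are preserved). So its area = 78.59 mm². Layer 33 is larger (137.41 vs 78.59 mm²).

layer 33 (z = 8.25 mm)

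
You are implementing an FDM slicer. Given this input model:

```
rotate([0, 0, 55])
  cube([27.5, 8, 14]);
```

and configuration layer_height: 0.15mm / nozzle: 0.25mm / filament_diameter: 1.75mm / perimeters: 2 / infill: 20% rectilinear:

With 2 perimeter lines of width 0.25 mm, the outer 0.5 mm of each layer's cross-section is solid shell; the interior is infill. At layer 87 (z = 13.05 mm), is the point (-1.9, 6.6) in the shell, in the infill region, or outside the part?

At z = 13.05 mm: the cube is present — its section is the full 27.5×8 rectangle; (whole slice rotated 55° about Z — lengths, areas and connectivity unchanged). Overall, the cross-section is a single solid region. Undo the 55° rotation: the query point maps to (4.317, 5.342) in the un-rotated model frame. The nearest boundary edge runs (27.50, 8.00)→(0.00, 8.00); distance from the point to it = 2.66 mm. The point is inside the cross-section and 2.66 mm from the nearest boundary — more than the 0.5 mm shell width (2 × 0.25), so it's in the infill interior.

infill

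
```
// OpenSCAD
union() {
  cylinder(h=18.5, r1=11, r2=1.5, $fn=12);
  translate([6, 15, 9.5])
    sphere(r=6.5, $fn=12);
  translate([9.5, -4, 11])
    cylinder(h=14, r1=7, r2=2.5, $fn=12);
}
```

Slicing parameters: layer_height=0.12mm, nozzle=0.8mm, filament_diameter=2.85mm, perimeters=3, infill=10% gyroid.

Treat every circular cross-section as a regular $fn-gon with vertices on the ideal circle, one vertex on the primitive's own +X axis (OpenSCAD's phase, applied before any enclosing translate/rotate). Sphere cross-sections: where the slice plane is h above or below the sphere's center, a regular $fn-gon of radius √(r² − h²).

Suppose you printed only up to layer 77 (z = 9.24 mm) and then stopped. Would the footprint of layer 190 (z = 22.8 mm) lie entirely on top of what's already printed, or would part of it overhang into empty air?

Compare the two slices. At z = 9.24: the cone: at t=0.499 of its height the radius interpolates to r₁+(r₂−r₁)t = 6.255, giving a regular 12-gon of that circumradius (area = (12/2)·6.255²·sin(360°/12) = 117.38 mm²); the sphere at (6, 15): section is a regular 12-gon, circumradius = √(r²−h²) = √(6.5²−0.26²) = 6.495 (area = (12/2)·6.495²·sin(360°/12) = 126.55 mm²); the cone at (9.5, -4) does not reach this height (z outside [11, 25]); Combining (union): the 2 present regions are separate (no shared area or edge), so areas and boundary lengths simply add and each stays a separate island — area = 243.93 mm². At z = 22.8: the cone is not intersected at this z (z outside [0, 18.5]); the sphere at (6, 15) does not reach this height (|z−center|=13.300 > r=6.5); the cone at (9.5, -4) (r1=7→r2=2.5) has section circumradius 3.207 here — a regular 12-gon (area = (12/2)·3.207²·sin(360°/12) = 30.86 mm²); Merging all regions: only the cone at (9.5, -4) is present, so the union is just that shape — area = 30.86 mm². Checking containment: at z = 22.8 the cross-section extends beyond the z = 9.24 cross-section by about 30.86 mm².

part overhangs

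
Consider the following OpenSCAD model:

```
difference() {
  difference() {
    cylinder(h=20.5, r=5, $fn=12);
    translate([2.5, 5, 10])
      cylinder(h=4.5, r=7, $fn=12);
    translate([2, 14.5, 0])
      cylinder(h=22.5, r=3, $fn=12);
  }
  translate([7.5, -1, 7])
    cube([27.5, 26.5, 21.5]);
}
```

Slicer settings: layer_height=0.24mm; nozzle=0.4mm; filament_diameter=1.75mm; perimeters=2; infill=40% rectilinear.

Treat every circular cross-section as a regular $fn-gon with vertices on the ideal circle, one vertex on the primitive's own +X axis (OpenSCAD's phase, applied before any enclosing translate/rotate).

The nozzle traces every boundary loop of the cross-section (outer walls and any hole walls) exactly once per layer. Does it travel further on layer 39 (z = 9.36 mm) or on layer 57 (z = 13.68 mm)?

layer 39 (z = 9.36 mm)

Layer 39 (z = 9.36): the r=5 cylinder contributes a regular 12-gon of circumradius 5 (perimeter = 2·12·5.000·sin(180°/12) = 31.06 mm); the cylinder at (2.5, 5) is not intersected at this z (z outside [10, 14.5]); the r=3 cylinder at (2, 14.5) gives a regular 12-gon of circumradius 3 (constant along its height) (perimeter = 2·12·3.000·sin(180°/12) = 18.63 mm); After the difference (first − rest): starting from the r=5 cylinder, the r=3 cylinder at (2, 14.5) misses the remaining region (no effect) — boundary = 31.06 mm; the cube at (7.5, -1) (footprint 27.5×26.5) is included at this height (perimeter 108.00 mm); After the difference (first − rest): starting from the result so far, the 27.5×26.5 cube at (7.5, -1) misses the remaining region (no effect) — boundary = 31.06 mm. So its perimeter = 31.06 mm. Layer 57 (z = 13.68): the r=5 cylinder gives a regular 12-gon of circumradius 5 (constant along its height) (perimeter = 2·12·5.000·sin(180°/12) = 31.06 mm); the r=7 cylinder at (2.5, 5) contributes a regular 12-gon of circumradius 7 (perimeter = 2·12·7.000·sin(180°/12) = 43.48 mm); the cylinder at (2, 14.5): section is a regular 12-gon, circumradius r=3 (perimeter = 2·12·3.000·sin(180°/12) = 18.63 mm); After the difference (first − rest): starting from the r=5 cylinder, the r=7 cylinder at (2.5, 5) partially overlaps it — only the 43.48 mm² overlap (of its 147.00 mm²) is removed, clipping the outline; the r=3 cylinder at (2, 14.5) misses the remaining region (no effect) — boundary = 28.07 mm; the cube at (7.5, -1) (footprint 27.5×26.5) is included at this height (perimeter 108.00 mm); Subtracting the remaining from the first: starting from that combined region, the 27.5×26.5 cube at (7.5, -1) misses the remaining region (no effect) — boundary = 28.07 mm. So its perimeter = 28.07 mm. Layer 39 is larger (31.06 vs 28.07 mm).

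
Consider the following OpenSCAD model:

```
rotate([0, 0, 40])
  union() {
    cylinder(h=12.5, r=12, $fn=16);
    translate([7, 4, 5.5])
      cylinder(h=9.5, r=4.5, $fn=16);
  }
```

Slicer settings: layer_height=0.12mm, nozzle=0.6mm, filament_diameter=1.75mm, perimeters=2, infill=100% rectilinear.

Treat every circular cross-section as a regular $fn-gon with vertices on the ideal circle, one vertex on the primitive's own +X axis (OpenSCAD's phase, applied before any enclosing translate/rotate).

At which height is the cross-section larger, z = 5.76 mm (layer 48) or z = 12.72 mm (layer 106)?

Layer 48 (z = 5.76): the cylinder: section is a regular 16-gon, circumradius r=12 (area = (16/2)·12.000²·sin(360°/16) = 440.85 mm²); the cylinder at (7, 4): section is a regular 16-gon, circumradius r=4.5 (area = (16/2)·4.500²·sin(360°/16) = 61.99 mm²); Merging all regions: the regions partially overlap — summed areas 502.85 mm² minus the doubly-counted overlap 59.46 mm² gives 443.39 mm² — area = 443.39 mm²; (whole slice rotated 40° about Z — lengths, areas and connectivity unchanged). So its area = 443.39 mm². Layer 106 (z = 12.72): the cylinder does not reach this height (z outside [0, 12.5]); the r=4.5 cylinder at (7, 4) contributes a regular 16-gon of circumradius 4.5 (area = (16/2)·4.500²·sin(360°/16) = 61.99 mm²); Taking the union: only the r=4.5 cylinder at (7, 4) is present, so the union is just that shape — area = 61.99 mm²; (whole slice rotated 40° about Z — lengths, areas and connectivity unchanged). So its area = 61.99 mm². Layer 48 is larger (443.39 vs 61.99 mm²).

layer 48 (z = 5.76 mm)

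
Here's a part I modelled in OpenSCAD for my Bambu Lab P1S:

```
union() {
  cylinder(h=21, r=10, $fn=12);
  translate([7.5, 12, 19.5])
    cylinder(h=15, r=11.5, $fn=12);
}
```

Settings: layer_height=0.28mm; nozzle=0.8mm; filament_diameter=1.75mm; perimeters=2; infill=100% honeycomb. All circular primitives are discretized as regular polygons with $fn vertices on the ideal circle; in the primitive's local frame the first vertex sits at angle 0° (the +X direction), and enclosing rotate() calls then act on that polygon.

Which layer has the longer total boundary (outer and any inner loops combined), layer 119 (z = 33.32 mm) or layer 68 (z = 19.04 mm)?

layer 119 (z = 33.32 mm)

Layer 119 (z = 33.32): the cylinder is not intersected at this z (z outside [0, 21]); the cylinder at (7.5, 12): section is a regular 12-gon, circumradius r=11.5 (perimeter = 2·12·11.500·sin(180°/12) = 71.43 mm); Combining (union): only the r=11.5 cylinder at (7.5, 12) is present, so the union is just that shape — boundary = 71.43 mm. So its perimeter = 71.43 mm. Layer 68 (z = 19.04): the cylinder: section is a regular 12-gon, circumradius r=10 (perimeter = 2·12·10.000·sin(180°/12) = 62.12 mm); the cylinder at (7.5, 12) is not intersected at this z (z outside [19.5, 34.5]); Combining (union): only the r=10 cylinder is present, so the union is just that shape — boundary = 62.12 mm. So its perimeter = 62.12 mm. Layer 119 is larger (71.43 vs 62.12 mm).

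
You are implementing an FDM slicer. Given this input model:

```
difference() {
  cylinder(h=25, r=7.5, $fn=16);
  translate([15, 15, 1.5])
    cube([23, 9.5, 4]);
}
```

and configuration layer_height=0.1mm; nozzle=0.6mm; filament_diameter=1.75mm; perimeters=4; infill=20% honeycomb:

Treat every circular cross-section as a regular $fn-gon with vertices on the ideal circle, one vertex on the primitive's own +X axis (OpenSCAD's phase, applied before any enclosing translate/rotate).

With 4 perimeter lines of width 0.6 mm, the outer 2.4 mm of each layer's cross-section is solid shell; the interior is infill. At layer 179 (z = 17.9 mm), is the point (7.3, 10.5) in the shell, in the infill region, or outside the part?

outside

At z = 17.9 mm: the cylinder: section is a regular 16-gon, circumradius r=7.5; the cube at (15, 15) is absent (z outside [1.5, 5.5]); Taking the first minus the rest: none of the subtracted shapes is present at this height, so the r=7.5 cylinder is unchanged — 1 connected region. Overall, the cross-section is a single solid region. The nearest boundary edge runs (5.30, 5.30)→(2.87, 6.93); distance from the point to it = 5.43 mm. The point is not inside any of the regions above, so it lies outside the cross-section (5.43 mm from the nearest boundary).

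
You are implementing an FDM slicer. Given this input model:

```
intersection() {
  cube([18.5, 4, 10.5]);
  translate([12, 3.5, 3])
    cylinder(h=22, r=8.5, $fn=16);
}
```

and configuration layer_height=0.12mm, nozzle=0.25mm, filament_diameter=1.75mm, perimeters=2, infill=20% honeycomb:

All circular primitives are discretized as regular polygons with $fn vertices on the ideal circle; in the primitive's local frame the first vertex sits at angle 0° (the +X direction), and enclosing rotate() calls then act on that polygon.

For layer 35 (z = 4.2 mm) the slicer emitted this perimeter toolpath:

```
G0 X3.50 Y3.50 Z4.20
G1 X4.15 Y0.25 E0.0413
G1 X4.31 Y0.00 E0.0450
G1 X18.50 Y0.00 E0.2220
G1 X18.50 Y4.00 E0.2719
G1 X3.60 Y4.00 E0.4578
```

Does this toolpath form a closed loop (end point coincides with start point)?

no

Start point (G0): (3.50, 3.50). End point (last G1): the path does not return to the start — open.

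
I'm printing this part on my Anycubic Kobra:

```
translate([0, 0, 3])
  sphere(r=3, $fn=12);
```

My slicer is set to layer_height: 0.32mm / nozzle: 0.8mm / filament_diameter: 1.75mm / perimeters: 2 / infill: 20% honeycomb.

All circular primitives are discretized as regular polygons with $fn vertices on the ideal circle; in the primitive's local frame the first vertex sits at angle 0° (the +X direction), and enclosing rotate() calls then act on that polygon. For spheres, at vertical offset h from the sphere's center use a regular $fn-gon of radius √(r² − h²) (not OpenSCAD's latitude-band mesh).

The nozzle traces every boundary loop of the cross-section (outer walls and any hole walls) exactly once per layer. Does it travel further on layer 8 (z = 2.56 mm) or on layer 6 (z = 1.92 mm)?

layer 8 (z = 2.56 mm)

Layer 8 (z = 2.56): the r=3 sphere slices to a regular 12-gon of circumradius 2.968 (√(r²−h²) with h=0.44 from center) (perimeter = 2·12·2.968·sin(180°/12) = 18.43 mm). So its perimeter = 18.43 mm. Layer 6 (z = 1.92): the sphere: section is a regular 12-gon, circumradius = √(r²−h²) = √(3²−1.08²) = 2.799 (perimeter = 2·12·2.799·sin(180°/12) = 17.39 mm). So its perimeter = 17.39 mm. Layer 8 is larger (18.43 vs 17.39 mm).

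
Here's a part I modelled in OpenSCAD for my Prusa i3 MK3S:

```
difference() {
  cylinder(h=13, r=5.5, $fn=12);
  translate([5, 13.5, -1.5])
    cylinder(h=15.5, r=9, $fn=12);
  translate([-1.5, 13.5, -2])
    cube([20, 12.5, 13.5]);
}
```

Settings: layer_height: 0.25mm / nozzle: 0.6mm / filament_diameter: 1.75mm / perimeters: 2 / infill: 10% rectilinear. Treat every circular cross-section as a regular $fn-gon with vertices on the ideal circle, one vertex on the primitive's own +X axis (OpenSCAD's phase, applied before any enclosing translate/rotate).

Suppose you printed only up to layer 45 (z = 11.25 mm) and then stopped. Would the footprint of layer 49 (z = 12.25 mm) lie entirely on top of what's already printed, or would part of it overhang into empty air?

Compare the two slices. At z = 11.25: the r=5.5 cylinder gives a regular 12-gon of circumradius 5.5 (constant along its height) (area = (12/2)·5.500²·sin(360°/12) = 90.75 mm²); the cylinder at (5, 13.5): section is a regular 12-gon, circumradius r=9 (area = (12/2)·9.000²·sin(360°/12) = 243.00 mm²); the cube at (-1.5, 13.5) (footprint 20×12.5) is included at this height (area 250.00 mm²); Subtracting the remaining from the first: starting from the r=5.5 cylinder (90.75 mm²), the r=9 cylinder at (5, 13.5) misses the remaining region (no effect); the 20×12.5 cube at (-1.5, 13.5) misses the remaining region (no effect) — area = 90.75 mm². At z = 12.25: the cylinder: section is a regular 12-gon, circumradius r=5.5 (area = (12/2)·5.500²·sin(360°/12) = 90.75 mm²); the r=9 cylinder at (5, 13.5) gives a regular 12-gon of circumradius 9 (constant along its height) (area = (12/2)·9.000²·sin(360°/12) = 243.00 mm²); the cube at (-1.5, 13.5) is not intersected at this z (z outside [-2, 11.5]); Taking the first minus the rest: starting from the r=5.5 cylinder (90.75 mm²), the r=9 cylinder at (5, 13.5) misses the remaining region (no effect) — area = 90.75 mm². Checking containment: the cross-section at z = 12.25 is a subset of the cross-section at z = 11.25.

entirely on top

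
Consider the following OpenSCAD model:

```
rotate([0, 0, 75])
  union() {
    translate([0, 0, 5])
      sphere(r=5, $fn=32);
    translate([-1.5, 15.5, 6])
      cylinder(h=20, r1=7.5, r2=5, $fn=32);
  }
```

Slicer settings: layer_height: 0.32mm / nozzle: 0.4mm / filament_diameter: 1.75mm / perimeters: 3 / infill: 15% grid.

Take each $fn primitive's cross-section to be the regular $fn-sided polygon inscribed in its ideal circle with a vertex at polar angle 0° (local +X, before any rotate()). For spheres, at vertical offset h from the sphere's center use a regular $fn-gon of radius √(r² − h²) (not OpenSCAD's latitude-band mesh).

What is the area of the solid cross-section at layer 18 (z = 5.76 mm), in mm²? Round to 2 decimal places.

76.23 mm²

At z = 5.76 mm: the r=5 sphere slices to a regular 32-gon of circumradius 4.942 (√(r²−h²) with h=0.76 from center) (area = (32/2)·4.942²·sin(360°/32) = 76.23 mm²); the cone at (-1.5, 15.5) is absent (z outside [6, 26]); Combining (union): only the r=5 sphere is present, so the union is just that shape — area = 76.23 mm²; (whole slice rotated 75° about Z — lengths, areas and connectivity unchanged). Overall, the cross-section is a single solid region. Net area = 76.23 mm².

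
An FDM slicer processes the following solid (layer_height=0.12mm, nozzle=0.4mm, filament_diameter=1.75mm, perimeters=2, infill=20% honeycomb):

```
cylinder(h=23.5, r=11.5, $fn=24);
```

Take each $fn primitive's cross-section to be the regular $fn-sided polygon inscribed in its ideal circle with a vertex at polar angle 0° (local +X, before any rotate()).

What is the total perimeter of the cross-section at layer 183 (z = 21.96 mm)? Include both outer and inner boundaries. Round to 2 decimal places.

72.05 mm

At z = 21.96 mm: the cylinder: section is a regular 24-gon, circumradius r=11.5 (perimeter = 2·24·11.500·sin(180°/24) = 72.05 mm). Overall, the cross-section is a single solid region. Total boundary length (outer) = 72.05 mm.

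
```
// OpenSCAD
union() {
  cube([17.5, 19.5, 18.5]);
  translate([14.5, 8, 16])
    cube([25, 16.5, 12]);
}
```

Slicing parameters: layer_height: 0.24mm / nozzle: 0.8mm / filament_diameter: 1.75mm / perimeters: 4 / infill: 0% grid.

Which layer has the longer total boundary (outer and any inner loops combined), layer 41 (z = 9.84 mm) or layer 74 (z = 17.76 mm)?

layer 74 (z = 17.76 mm)

Layer 41 (z = 9.84): the cube is present — its section is the full 17.5×19.5 rectangle (perimeter 74.00 mm); the cube at (14.5, 8) is absent (z outside [16, 28]); Merging all regions: only the 17.5×19.5 cube is present, so the union is just that shape — boundary = 74.00 mm. So its perimeter = 74.00 mm. Layer 74 (z = 17.76): the cube is present — its section is the full 17.5×19.5 rectangle (perimeter 74.00 mm); the cube at (14.5, 8) (footprint 25×16.5) is included at this height (perimeter 83.00 mm); Taking the union: the regions partially overlap (shared area 34.50 mm²), so the edge portions inside another operand are dropped and the merged outline is re-measured after clipping — boundary = 128.00 mm. So its perimeter = 128.00 mm. Layer 74 is larger (128.00 vs 74.00 mm).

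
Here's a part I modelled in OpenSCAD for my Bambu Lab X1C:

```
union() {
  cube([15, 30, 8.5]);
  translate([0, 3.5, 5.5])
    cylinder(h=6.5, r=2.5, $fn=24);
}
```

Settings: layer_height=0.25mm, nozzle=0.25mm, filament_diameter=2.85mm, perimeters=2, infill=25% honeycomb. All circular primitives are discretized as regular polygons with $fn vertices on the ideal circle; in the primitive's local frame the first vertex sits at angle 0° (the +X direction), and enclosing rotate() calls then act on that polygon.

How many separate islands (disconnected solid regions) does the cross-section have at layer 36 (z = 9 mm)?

At z = 9 mm: the cube is not intersected at this z (z outside [0, 8.5]); the r=2.5 cylinder at (0, 3.5) gives a regular 24-gon of circumradius 2.5 (constant along its height); Combining (union): only the r=2.5 cylinder at (0, 3.5) is present, so the union is just that shape — 1 connected region. Overall, the cross-section is a single solid region. Island count = 1.

1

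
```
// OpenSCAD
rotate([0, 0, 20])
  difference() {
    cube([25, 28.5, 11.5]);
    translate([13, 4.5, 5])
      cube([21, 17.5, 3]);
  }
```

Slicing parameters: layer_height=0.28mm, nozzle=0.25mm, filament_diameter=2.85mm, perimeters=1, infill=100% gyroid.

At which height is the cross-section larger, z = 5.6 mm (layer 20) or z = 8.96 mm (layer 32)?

Layer 20 (z = 5.6): the cube (footprint 25×28.5) is included at this height (area 712.50 mm²); the cube at (13, 4.5) (footprint 21×17.5) is included at this height (area 367.50 mm²); Taking the first minus the rest: starting from the 25×28.5 cube (712.50 mm²), the 21×17.5 cube at (13, 4.5) partially overlaps it — only the 210.00 mm² overlap (of its 367.50 mm²) is removed, clipping the outline — area = 502.50 mm²; (whole slice rotated 20° about Z — lengths, areas and connectivity unchanged). So its area = 502.50 mm². Layer 32 (z = 8.96): the 25×28.5 cube contributes its full rectangle (area 712.50 mm²); the cube at (13, 4.5) is not intersected at this z (z outside [5, 8]); Taking the first minus the rest: none of the subtracted shapes is present at this height, so the 25×28.5 cube is unchanged — area = 712.50 mm²; (whole slice rotated 20° about Z — lengths, areas and connectivity unchanged). So its area = 712.50 mm². Layer 32 is larger (712.50 vs 502.50 mm²).

layer 32 (z = 8.96 mm)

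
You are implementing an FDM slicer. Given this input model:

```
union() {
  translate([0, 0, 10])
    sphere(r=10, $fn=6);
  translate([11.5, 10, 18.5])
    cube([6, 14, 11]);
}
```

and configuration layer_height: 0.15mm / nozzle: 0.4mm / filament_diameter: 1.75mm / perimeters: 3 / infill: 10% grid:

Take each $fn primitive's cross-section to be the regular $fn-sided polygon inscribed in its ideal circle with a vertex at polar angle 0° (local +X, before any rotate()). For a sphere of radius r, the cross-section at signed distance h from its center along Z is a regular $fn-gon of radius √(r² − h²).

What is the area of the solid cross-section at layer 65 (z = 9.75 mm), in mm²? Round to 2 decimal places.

At z = 9.75 mm: the r=10 sphere slices to a regular 6-gon of circumradius 9.997 (√(r²−h²) with h=0.25 from center) (area = (6/2)·9.997²·sin(360°/6) = 259.65 mm²); the cube at (11.5, 10) is not intersected at this z (z outside [18.5, 29.5]); Merging all regions: only the r=10 sphere is present, so the union is just that shape — area = 259.65 mm². Overall, the cross-section is a single solid region. Net area = 259.65 mm².

259.65 mm²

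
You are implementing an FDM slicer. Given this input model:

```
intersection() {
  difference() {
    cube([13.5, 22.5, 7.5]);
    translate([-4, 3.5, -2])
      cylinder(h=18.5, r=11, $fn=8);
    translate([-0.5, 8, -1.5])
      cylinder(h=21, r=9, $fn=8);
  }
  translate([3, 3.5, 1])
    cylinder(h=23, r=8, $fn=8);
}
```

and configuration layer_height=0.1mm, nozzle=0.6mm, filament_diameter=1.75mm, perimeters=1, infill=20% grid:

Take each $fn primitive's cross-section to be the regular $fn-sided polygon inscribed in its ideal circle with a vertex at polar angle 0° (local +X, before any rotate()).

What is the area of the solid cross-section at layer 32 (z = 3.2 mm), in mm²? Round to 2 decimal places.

At z = 3.2 mm: the cube (footprint 13.5×22.5) is included at this height (area 303.75 mm²); the r=11 cylinder at (-4, 3.5) gives a regular 8-gon of circumradius 11 (constant along its height) (area = (8/2)·11.000²·sin(360°/8) = 342.24 mm²); the cylinder at (-0.5, 8): section is a regular 8-gon, circumradius r=9 (area = (8/2)·9.000²·sin(360°/8) = 229.10 mm²); Subtracting the remaining from the first: starting from the 13.5×22.5 cube (303.75 mm²), the r=11 cylinder at (-4, 3.5) partially overlaps it — only the 66.84 mm² overlap (of its 342.24 mm²) is removed, clipping the outline; the r=9 cylinder at (-0.5, 8) partially overlaps it — only the 42.09 mm² overlap (of its 229.10 mm²) is removed, clipping the outline — area = 194.82 mm²; the r=8 cylinder at (3, 3.5) contributes a regular 8-gon of circumradius 8 (area = (8/2)·8.000²·sin(360°/8) = 181.02 mm²); Keeping only the common overlap: the r=8 cylinder at (3, 3.5) partially overlaps that combined region; clipping to the common part keeps 26.01 mm² — area = 26.01 mm². Overall, the cross-section is a single solid region. Net area = 26.01 mm².

26.01 mm²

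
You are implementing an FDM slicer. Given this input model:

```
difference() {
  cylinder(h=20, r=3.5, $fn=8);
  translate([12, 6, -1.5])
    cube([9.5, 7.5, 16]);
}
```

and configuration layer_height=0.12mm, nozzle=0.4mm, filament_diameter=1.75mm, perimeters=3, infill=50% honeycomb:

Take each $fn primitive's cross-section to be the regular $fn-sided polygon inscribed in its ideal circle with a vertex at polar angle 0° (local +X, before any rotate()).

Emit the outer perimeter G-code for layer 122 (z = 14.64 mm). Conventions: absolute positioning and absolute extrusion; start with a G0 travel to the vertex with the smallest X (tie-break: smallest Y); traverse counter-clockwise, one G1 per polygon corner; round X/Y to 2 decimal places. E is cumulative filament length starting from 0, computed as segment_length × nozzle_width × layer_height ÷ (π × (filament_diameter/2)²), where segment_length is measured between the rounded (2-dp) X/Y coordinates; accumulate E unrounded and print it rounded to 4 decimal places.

At z = 14.64 mm: the cylinder: section is a regular 8-gon, circumradius r=3.5; the cube at (12, 6) is not intersected at this z (z outside [-1.5, 14.5]); Subtracting the remaining from the first: none of the subtracted shapes is present at this height, so the r=3.5 cylinder is unchanged — 1 connected region. The outline is a single polygon with 8 vertices. Extrusion per mm of travel: 0.4 × 0.12 / (π × 0.875²) = 0.019956. Accumulating E over each segment gives final E = 0.4272.

G0 X-3.50 Y0.00 Z14.64
G1 X-2.47 Y-2.47 E0.0534
G1 X0.00 Y-3.50 E0.1068
G1 X2.47 Y-2.47 E0.1602
G1 X3.50 Y0.00 E0.2136
G1 X2.47 Y2.47 E0.2670
G1 X0.00 Y3.50 E0.3204
G1 X-2.47 Y2.47 E0.3738
G1 X-3.50 Y0.00 E0.4272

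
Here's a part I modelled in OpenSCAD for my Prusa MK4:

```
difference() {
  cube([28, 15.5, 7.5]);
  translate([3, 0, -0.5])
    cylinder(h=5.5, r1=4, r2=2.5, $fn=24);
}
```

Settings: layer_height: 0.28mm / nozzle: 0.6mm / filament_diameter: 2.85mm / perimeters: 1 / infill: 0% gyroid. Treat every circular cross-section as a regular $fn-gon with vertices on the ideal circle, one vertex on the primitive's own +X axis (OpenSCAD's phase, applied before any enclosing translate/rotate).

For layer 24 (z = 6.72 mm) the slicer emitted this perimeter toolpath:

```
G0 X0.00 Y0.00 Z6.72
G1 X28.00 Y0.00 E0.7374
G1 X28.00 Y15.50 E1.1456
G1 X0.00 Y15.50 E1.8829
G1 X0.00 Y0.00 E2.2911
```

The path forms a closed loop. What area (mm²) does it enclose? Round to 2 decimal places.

434.00 mm²

Apply the shoelace formula to the sequence of (X, Y) vertices; enclosed area = 434.00 mm².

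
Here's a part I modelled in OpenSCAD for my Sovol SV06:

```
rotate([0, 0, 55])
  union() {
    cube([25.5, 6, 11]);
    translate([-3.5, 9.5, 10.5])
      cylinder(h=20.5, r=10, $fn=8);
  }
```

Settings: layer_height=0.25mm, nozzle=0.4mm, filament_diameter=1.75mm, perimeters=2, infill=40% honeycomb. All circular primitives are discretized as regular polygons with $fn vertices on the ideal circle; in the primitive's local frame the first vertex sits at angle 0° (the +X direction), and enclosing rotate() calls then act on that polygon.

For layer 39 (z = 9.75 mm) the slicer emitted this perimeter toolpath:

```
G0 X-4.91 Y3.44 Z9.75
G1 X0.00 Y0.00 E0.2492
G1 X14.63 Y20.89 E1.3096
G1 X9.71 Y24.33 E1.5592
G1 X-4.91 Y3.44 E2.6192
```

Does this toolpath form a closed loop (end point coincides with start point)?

yes

Start point (G0): (-4.91, 3.44). End point (last G1): the path returns to the start — closed.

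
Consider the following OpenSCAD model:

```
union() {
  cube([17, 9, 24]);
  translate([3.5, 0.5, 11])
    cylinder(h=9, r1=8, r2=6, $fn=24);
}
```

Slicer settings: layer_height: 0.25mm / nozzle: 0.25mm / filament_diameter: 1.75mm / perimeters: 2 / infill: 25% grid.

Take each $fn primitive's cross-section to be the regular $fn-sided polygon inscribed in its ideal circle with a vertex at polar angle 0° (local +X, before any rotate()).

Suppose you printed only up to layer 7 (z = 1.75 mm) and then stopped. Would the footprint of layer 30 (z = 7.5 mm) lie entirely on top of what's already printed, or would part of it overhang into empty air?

entirely on top

Compare the two slices. At z = 1.75: the cube is present — its section is the full 17×9 rectangle (area 153.00 mm²); the cone at (3.5, 0.5) is not intersected at this z (z outside [11, 20]); Combining (union): only the 17×9 cube is present, so the union is just that shape — area = 153.00 mm². At z = 7.5: the 17×9 cube contributes its full rectangle (area 153.00 mm²); the cone at (3.5, 0.5) is absent (z outside [11, 20]); Combining (union): only the 17×9 cube is present, so the union is just that shape — area = 153.00 mm². Checking containment: the cross-section at z = 7.5 is a subset of the cross-section at z = 1.75.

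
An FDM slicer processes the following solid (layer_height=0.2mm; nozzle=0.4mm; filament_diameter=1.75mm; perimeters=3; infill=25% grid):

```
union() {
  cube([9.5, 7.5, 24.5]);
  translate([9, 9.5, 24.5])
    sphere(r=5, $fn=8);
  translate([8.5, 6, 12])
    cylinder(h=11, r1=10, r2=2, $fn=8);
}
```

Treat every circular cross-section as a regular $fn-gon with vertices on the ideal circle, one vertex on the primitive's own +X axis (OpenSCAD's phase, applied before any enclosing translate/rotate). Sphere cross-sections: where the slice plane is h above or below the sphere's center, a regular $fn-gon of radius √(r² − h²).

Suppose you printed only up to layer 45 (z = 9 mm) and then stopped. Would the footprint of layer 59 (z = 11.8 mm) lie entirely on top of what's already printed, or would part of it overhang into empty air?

entirely on top

Compare the two slices. At z = 9: the cube is present — its section is the full 9.5×7.5 rectangle (area 71.25 mm²); the sphere at (9, 9.5) is not intersected at this z (|z−center|=15.500 > r=5); the cone at (8.5, 6) is not intersected at this z (z outside [12, 23]); Combining (union): only the 9.5×7.5 cube is present, so the union is just that shape — area = 71.25 mm². At z = 11.8: the cube is present — its section is the full 9.5×7.5 rectangle (area 71.25 mm²); the sphere at (9, 9.5) does not reach this height (|z−center|=12.700 > r=5); the cone at (8.5, 6) is not intersected at this z (z outside [12, 23]); Merging all regions: only the 9.5×7.5 cube is present, so the union is just that shape — area = 71.25 mm². Checking containment: the cross-section at z = 11.8 is a subset of the cross-section at z = 9.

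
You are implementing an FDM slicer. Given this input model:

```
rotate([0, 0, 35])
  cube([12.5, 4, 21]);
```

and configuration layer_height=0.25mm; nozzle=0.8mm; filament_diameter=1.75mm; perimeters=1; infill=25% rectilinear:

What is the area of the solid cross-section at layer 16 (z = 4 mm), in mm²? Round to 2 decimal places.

At z = 4 mm: the cube is present — its section is the full 12.5×4 rectangle (area 50.00 mm²); (whole slice rotated 35° about Z — lengths, areas and connectivity unchanged). Overall, the cross-section is a single solid region. Net area = 50.00 mm².

50.00 mm²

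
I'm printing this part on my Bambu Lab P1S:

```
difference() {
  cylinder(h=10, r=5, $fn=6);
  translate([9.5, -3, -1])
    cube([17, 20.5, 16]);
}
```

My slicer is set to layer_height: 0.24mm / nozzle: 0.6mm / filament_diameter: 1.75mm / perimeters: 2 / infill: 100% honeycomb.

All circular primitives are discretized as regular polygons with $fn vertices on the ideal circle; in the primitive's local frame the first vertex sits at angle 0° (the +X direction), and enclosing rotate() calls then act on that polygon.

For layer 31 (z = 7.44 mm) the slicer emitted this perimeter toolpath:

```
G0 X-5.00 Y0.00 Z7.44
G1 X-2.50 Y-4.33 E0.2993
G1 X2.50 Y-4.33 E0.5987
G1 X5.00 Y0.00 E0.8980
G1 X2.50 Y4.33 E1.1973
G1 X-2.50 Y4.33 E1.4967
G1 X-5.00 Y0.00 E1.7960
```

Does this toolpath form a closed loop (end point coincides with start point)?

yes

Start point (G0): (-5.00, 0.00). End point (last G1): the path returns to the start — closed.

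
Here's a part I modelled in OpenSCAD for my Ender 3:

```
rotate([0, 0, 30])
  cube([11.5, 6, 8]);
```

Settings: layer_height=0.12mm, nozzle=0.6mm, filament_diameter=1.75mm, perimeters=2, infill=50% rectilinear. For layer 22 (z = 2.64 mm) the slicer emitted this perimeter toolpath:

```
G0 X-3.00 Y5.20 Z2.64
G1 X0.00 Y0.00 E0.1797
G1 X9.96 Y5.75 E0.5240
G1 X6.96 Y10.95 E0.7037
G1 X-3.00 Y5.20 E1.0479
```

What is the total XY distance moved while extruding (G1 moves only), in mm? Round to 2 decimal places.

35.01 mm

Sum the Euclidean lengths of each G1 segment: total = 35.01 mm.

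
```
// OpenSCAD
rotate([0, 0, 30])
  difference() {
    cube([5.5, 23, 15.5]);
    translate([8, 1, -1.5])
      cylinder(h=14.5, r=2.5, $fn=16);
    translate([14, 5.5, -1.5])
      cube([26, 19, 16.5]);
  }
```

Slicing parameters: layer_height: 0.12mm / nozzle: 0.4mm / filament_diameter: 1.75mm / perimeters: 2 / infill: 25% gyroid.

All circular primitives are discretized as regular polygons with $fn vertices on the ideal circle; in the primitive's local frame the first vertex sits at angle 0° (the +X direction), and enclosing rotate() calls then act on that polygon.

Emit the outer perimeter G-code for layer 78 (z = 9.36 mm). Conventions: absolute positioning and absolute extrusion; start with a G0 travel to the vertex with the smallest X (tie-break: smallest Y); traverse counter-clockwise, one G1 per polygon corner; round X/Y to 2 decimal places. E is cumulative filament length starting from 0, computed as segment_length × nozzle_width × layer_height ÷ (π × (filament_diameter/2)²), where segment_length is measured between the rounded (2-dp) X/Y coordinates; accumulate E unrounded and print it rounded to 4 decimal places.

At z = 9.36 mm: the cube is present — its section is the full 5.5×23 rectangle; the r=2.5 cylinder at (8, 1) gives a regular 16-gon of circumradius 2.5 (constant along its height); the cube at (14, 5.5) is present — its section is the full 26×19 rectangle; Taking the first minus the rest: starting from the 5.5×23 cube, the r=2.5 cylinder at (8, 1) misses the remaining region (no effect); the 26×19 cube at (14, 5.5) misses the remaining region (no effect) — 1 connected region; (rotated 30° about Z; rotation is an isometry so areas/perimeters/island counts are preserved). The outline is a single polygon with 4 vertices. Extrusion per mm of travel: 0.4 × 0.12 / (π × 0.875²) = 0.019956. Accumulating E over each segment gives final E = 1.1374.

G0 X-11.50 Y19.92 Z9.36
G1 X0.00 Y0.00 E0.4590
G1 X4.76 Y2.75 E0.5687
G1 X-6.74 Y22.67 E1.0277
G1 X-11.50 Y19.92 E1.1374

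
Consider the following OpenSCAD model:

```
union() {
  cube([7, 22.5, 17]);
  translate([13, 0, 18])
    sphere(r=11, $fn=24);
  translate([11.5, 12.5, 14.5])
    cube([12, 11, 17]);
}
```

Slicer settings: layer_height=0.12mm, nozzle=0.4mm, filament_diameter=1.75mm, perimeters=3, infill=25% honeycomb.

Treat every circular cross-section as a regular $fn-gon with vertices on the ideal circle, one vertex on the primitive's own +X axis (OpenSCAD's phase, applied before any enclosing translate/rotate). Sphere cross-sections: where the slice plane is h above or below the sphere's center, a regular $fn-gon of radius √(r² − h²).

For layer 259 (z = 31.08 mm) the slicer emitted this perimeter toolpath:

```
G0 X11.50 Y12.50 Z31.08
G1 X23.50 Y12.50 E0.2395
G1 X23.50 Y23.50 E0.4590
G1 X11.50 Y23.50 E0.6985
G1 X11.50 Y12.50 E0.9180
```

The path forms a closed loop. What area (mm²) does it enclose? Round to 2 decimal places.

Apply the shoelace formula to the sequence of (X, Y) vertices; enclosed area = 132.00 mm².

132.00 mm²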